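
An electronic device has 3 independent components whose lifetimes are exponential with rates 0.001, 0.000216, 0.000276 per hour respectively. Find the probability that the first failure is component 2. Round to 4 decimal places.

The time to first failure is exponential with rate Σλ = 0.001 + 0.000216 + 0.000276 = 0.001492.
P(component 2 first) = λ_2/Σλ = 0.000216/0.001492 ≈ 0.1448.

0.1448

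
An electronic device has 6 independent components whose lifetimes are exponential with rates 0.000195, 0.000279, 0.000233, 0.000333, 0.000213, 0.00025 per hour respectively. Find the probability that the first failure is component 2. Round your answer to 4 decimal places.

0.1856

The time to first failure is exponential with rate Σλ = 0.000195 + 0.000279 + 0.000233 + 0.000333 + 0.000213 + 0.00025 = 0.001503.
P(component 2 first) = λ_2/Σλ = 0.000279/0.001503 ≈ 0.1856.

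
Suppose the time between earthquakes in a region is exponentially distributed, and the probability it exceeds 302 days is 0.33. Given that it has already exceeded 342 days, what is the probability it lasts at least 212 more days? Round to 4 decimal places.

From e^(−λ·302) = 0.33, λ = −ln(0.33)/302 = 0.00367107.
Memoryless: P(X > 342+212 | X > 342) = P(X > 212) = e^(−0.00367107·212) ≈ 0.4592.

0.4592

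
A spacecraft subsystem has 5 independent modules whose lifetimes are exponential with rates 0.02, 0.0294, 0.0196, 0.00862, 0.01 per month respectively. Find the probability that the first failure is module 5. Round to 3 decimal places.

0.114

The time to first failure is exponential with rate Σλ = 0.02 + 0.0294 + 0.0196 + 0.00862 + 0.01 = 0.08762.
P(module 5 first) = λ_5/Σλ = 0.01/0.08762 ≈ 0.114.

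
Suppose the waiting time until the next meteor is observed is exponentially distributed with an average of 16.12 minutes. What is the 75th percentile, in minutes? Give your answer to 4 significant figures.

The rate is λ = 1/16.12 = 0.0620347 per minute.
Set 1 − e^(−λt) = 0.75, so t = −ln(0.25)/λ = 1.3863/0.0620347 ≈ 22.3471 minutes.

22.35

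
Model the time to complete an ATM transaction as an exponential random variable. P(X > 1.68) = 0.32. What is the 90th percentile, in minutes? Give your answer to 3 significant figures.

3.39

e^(−λ·1.68) = 0.32 ⇒ λ = −ln(0.32)/1.68 = 0.678235.
90th percentile: 1 − e^(−λt) = 0.9, t = −ln(0.1)/λ = 3.39497 minutes.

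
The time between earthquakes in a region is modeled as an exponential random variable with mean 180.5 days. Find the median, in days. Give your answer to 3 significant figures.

125

The rate is λ = 1/180.5 = 0.00554017 per day.
Set 1 − e^(−λt) = 0.5, so t = −ln(0.5)/λ = 0.69315/0.00554017 ≈ 125.113 days.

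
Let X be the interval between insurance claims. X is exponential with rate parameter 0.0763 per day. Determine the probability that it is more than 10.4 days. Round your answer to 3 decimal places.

P(X > 10.4) = e^(−λ·10.4) = e^(−0.79352) ≈ 0.452.

0.452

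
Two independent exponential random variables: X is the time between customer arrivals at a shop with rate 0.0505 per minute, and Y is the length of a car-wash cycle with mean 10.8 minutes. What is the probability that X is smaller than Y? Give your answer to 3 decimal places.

λ_1 = 0.0505, λ_2 = 1/10.8 = 0.0925926.
For independent exponentials, P(X < Y) = λ_1/(λ_1+λ_2) = 0.0505/0.143093 ≈ 0.353.

0.353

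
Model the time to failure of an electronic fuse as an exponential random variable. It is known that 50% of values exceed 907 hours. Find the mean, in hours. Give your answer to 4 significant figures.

e^(−λ·907) = 0.50 ⇒ λ = −ln(0.50)/907 = 0.00076422.
Mean = 1/λ = 1308.52 hours.

1309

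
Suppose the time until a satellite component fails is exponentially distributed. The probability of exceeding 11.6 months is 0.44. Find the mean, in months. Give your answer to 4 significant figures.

e^(−λ·11.6) = 0.44 ⇒ λ = −ln(0.44)/11.6 = 0.0707742.
Mean = 1/λ = 14.1294 months.

14.13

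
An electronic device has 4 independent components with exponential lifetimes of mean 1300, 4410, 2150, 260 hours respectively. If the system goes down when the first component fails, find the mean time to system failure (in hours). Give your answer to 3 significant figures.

The first failure time is exponential with rate Σλ_i = 1/1300 + 1/4410 + 1/2150 + 1/260 = 0.00530726 per hour.
E[min] = 1/Σλ = 1/0.00530726 = 188.421 hours.

188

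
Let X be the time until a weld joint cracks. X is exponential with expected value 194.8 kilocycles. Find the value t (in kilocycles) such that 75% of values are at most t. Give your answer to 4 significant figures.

270.1

The rate is λ = 1/194.8 = 0.00513347 per kilocycle.
Set 1 − e^(−λt) = 0.75, so t = −ln(0.25)/λ = 1.3863/0.00513347 ≈ 270.05 kilocycles.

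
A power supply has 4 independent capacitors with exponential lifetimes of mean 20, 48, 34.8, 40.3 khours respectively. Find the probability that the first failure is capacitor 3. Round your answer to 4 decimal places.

0.2310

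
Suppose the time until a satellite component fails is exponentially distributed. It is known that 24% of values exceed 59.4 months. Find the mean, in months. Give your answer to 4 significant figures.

41.62

e^(−λ·59.4) = 0.24 ⇒ λ = −ln(0.24)/59.4 = 0.0240255.
Mean = 1/λ = 41.6224 months.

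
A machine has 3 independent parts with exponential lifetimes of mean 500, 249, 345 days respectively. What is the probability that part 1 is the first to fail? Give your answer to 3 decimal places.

0.224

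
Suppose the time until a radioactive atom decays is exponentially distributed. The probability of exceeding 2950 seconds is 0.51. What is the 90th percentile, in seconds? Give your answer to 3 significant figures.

e^(−λ·2950) = 0.51 ⇒ λ = −ln(0.51)/2950 = 0.000228252.
90th percentile: 1 − e^(−λt) = 0.9, t = −ln(0.1)/λ = 10087.9 seconds.

10100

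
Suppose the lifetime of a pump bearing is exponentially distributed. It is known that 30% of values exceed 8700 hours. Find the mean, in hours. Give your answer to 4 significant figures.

7226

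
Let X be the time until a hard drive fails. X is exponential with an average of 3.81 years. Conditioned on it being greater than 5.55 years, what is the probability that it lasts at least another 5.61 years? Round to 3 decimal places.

The rate is λ = 1/3.81 = 0.262467 per year.
By the memoryless property, P(X > 5.55+5.61 | X > 5.55) = P(X > 5.61).
P(X > 5.61) = e^(−1.4724) ≈ 0.229.

0.229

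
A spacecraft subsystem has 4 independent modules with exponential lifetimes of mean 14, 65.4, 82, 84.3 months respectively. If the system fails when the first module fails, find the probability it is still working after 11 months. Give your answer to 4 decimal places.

The first failure time is exponential with rate Σλ_i = 1/14 + 1/65.4 + 1/82 + 1/84.3 = 0.110777 per month.
P(min > 11) = e^(−0.110777·11) = e^(−1.2185) ≈ 0.2957.

0.2957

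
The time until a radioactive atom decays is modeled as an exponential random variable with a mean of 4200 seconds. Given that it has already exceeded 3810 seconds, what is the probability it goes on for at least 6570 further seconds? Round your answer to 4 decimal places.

The rate is λ = 1/4200 = 0.000238095 per second.
P(X > s+t | X > s) = e^(−λ(s+t))/e^(−λs) = e^(−λt), independent of s = 3810.
P(X > 6570) = e^(−1.5643) ≈ 0.2092.

0.2092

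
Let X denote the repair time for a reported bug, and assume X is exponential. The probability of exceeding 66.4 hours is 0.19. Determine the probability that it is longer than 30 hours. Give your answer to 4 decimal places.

e^(−λ·66.4) = 0.19 ⇒ λ = −ln(0.19)/66.4 = 0.025011.
P(X > 30) = e^(−0.025011·30) = e^(−0.75033) ≈ 0.4722.

0.4722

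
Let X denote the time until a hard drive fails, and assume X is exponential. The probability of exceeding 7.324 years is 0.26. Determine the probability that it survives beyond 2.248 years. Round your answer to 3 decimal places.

0.661

e^(−λ·7.324) = 0.26 ⇒ λ = −ln(0.26)/7.324 = 0.183926.
P(X > 2.248) = e^(−0.183926·2.248) = e^(−0.41347) ≈ 0.661.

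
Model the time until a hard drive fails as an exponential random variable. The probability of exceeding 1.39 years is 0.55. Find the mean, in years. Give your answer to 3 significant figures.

2.33

e^(−λ·1.39) = 0.55 ⇒ λ = −ln(0.55)/1.39 = 0.430099.
Mean = 1/λ = 2.32505 years.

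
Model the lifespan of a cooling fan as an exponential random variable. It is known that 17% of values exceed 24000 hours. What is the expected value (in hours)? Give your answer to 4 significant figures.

13540

e^(−λ·24000) = 0.17 ⇒ λ = −ln(0.17)/24000 = 0.0000738315.
Mean = 1/λ = 13544.3 hours.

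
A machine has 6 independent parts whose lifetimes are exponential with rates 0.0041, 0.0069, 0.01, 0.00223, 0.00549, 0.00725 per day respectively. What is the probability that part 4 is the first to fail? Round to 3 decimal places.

The time to first failure is exponential with rate Σλ = 0.0041 + 0.0069 + 0.01 + 0.00223 + 0.00549 + 0.00725 = 0.03597.
P(part 4 first) = λ_4/Σλ = 0.00223/0.03597 ≈ 0.062.

0.062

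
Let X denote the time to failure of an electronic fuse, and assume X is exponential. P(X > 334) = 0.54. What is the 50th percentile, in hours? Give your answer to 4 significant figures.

375.7

e^(−λ·334) = 0.54 ⇒ λ = −ln(0.54)/334 = 0.00184487.
50th percentile: 1 − e^(−λt) = 0.5, t = −ln(0.5)/λ = 375.716 hours.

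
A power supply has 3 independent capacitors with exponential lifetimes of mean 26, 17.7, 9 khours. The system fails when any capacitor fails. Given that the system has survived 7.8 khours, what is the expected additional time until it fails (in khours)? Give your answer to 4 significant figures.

4.853

First-failure rate Σλ = 1/26 + 1/17.7 + 1/9 = 0.20607.
By memorylessness the expected residual is 1/Σλ = 4.85272 khours, regardless of the 7.8 already elapsed.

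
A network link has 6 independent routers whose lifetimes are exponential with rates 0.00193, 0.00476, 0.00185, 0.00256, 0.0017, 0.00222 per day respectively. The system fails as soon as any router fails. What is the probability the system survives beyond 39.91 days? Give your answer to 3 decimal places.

0.549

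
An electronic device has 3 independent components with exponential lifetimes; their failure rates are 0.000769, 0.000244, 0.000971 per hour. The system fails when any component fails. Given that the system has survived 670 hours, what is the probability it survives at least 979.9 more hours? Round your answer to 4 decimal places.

Time to first failure ~ Exp(Σλ) with Σλ = 0.001984.
By memorylessness, P(T > 670+979.9 | T > 670) = P(T > 979.9) = e^(−0.001984·979.9) ≈ 0.1431.

0.1431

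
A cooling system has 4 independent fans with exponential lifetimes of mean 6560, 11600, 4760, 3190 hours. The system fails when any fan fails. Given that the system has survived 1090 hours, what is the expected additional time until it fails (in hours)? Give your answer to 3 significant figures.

1310

First-failure rate Σλ = 1/6560 + 1/11600 + 1/4760 + 1/3190 = 0.00076221.
By memorylessness the expected residual is 1/Σλ = 1311.98 hours, regardless of the 1090 already elapsed.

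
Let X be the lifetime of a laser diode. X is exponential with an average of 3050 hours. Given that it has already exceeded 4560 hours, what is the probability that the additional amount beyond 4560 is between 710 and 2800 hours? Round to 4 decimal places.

The rate is λ = 1/3050 = 0.000327869 per hour.
Memoryless: the residual past 4560 is again Exp(λ).
P(710 < residual < 2800) = e^(−λ·710) − e^(−λ·2800) = 0.79232 − 0.39930 ≈ 0.3930.

0.3930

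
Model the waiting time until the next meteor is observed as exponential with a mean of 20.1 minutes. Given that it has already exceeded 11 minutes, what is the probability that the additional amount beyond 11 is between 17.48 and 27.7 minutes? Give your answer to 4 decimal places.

0.1670

The rate is λ = 1/20.1 = 0.0497512 per minute.
Memoryless: the residual past 11 is again Exp(λ).
P(17.48 < residual < 27.7) = e^(−λ·17.48) − e^(−λ·27.7) = 0.41910 − 0.25205 ≈ 0.1670.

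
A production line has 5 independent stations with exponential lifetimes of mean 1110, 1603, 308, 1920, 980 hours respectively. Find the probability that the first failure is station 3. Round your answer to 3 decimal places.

Rates: λ_i = 1/mean_i → 0.000900901, 0.00062383, 0.00324675, 0.000520833, 0.00102041; Σλ = 0.00631273.
P(station 3 first) = λ_3/Σλ = 0.00324675/0.00631273 ≈ 0.514.

0.514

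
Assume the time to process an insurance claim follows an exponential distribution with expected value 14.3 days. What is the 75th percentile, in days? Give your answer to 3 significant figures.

The rate is λ = 1/14.3 = 0.0699301 per day.
Set 1 − e^(−λt) = 0.75, so t = −ln(0.25)/λ = 1.3863/0.0699301 ≈ 19.824 days.

19.8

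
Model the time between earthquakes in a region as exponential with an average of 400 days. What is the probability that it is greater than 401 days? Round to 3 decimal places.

0.367

The rate is λ = 1/400 = 0.0025 per day.
P(X > 401) = e^(−λ·401) = e^(−1.0025) ≈ 0.367.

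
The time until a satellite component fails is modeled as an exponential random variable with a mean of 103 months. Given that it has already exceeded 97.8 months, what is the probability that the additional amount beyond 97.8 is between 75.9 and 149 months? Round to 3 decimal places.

0.243

The rate is λ = 1/103 = 0.00970874 per month.
Memoryless: the residual past 97.8 is again Exp(λ).
P(75.9 < residual < 149) = e^(−λ·75.9) − e^(−λ·149) = 0.47860 − 0.23537 ≈ 0.243.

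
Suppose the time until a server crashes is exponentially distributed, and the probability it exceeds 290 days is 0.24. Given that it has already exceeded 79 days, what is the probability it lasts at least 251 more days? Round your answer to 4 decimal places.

From e^(−λ·290) = 0.24, λ = −ln(0.24)/290 = 0.00492109.
Memoryless: P(X > 79+251 | X > 79) = P(X > 251) = e^(−0.00492109·251) ≈ 0.2908.

0.2908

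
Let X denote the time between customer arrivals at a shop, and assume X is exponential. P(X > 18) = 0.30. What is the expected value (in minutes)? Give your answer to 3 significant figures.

15.0

e^(−λ·18) = 0.30 ⇒ λ = −ln(0.30)/18 = 0.0668874.
Mean = 1/λ = 14.9505 minutes.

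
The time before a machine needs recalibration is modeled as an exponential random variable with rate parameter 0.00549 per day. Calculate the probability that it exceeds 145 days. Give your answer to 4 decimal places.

0.4511

P(X > 145) = e^(−λ·145) = e^(−0.79605) ≈ 0.4511.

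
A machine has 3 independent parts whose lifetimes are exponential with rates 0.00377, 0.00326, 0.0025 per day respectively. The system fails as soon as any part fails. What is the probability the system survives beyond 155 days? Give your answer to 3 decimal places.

The time to first failure is exponential with rate Σλ = 0.00377 + 0.00326 + 0.0025 = 0.00953.
P(min > 155) = e^(−0.00953·155) = e^(−1.4771) ≈ 0.228.

0.228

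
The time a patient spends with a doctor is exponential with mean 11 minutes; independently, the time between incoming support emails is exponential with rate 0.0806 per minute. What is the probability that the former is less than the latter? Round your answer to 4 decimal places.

0.5301

λ_1 = 1/11 = 0.0909091, λ_2 = 0.0806.
For independent exponentials, P(the former < the latter) = λ_1/(λ_1+λ_2) = 0.0909091/0.171509 ≈ 0.5301.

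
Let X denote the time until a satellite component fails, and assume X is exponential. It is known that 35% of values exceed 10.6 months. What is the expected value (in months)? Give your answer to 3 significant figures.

e^(−λ·10.6) = 0.35 ⇒ λ = −ln(0.35)/10.6 = 0.0990398.
Mean = 1/λ = 10.0969 months.

10.1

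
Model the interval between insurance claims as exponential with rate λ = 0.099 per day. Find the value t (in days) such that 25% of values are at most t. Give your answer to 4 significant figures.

Set 1 − e^(−λt) = 0.25, so t = −ln(0.75)/λ = 0.28768/0.099 ≈ 2.90588 days.

2.906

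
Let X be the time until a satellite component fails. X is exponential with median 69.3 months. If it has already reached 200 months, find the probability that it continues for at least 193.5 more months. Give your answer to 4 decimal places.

For an exponential, median = ln(2)/λ, so λ = ln 2 / 69.3 = 0.0100021 per month.
P(X > s+t | X > s) = e^(−λ(s+t))/e^(−λs) = e^(−λt), independent of s = 200.
P(X > 193.5) = e^(−1.9354) ≈ 0.1444.

0.1444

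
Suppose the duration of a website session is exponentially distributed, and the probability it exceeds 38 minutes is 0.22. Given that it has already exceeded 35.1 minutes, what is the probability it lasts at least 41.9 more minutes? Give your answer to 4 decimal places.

0.1883

From e^(−λ·38) = 0.22, λ = −ln(0.22)/38 = 0.0398455.
Memoryless: P(X > 35.1+41.9 | X > 35.1) = P(X > 41.9) = e^(−0.0398455·41.9) ≈ 0.1883.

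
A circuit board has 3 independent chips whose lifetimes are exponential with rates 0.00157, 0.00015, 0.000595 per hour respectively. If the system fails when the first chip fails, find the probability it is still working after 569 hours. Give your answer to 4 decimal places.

The time to first failure is exponential with rate Σλ = 0.00157 + 0.00015 + 0.000595 = 0.002315.
P(min > 569) = e^(−0.002315·569) = e^(−1.3172) ≈ 0.2679.

0.2679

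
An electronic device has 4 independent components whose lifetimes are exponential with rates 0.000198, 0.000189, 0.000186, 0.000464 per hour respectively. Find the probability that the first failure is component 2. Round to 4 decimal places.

0.1823

The time to first failure is exponential with rate Σλ = 0.000198 + 0.000189 + 0.000186 + 0.000464 = 0.001037.
P(component 2 first) = λ_2/Σλ = 0.000189/0.001037 ≈ 0.1823.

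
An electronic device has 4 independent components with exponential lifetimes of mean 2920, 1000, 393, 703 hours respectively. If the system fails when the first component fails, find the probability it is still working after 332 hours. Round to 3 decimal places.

The first failure time is exponential with rate Σλ_i = 1/2920 + 1/1000 + 1/393 + 1/703 = 0.00530947 per hour.
P(min > 332) = e^(−0.00530947·332) = e^(−1.7627) ≈ 0.172.

0.172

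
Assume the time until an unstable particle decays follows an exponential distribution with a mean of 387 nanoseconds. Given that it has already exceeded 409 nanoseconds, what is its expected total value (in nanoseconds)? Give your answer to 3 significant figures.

796

The rate is λ = 1/387 = 0.00258398 per nanosecond.
By memorylessness, E[X | X > 409] = 409 + 1/λ = 409 + 387 = 796 nanoseconds.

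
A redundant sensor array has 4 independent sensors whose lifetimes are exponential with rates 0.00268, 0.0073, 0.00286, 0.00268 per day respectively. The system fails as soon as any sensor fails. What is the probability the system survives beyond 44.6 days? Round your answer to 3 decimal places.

The time to first failure is exponential with rate Σλ = 0.00268 + 0.0073 + 0.00286 + 0.00268 = 0.01552.
P(min > 44.6) = e^(−0.01552·44.6) = e^(−0.69219) ≈ 0.500.

0.500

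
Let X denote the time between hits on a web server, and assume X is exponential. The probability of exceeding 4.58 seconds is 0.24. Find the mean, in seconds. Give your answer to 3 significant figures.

e^(−λ·4.58) = 0.24 ⇒ λ = −ln(0.24)/4.58 = 0.311597.
Mean = 1/λ = 3.20927 seconds.

3.21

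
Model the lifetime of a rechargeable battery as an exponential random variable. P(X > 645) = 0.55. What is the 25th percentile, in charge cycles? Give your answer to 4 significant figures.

e^(−λ·645) = 0.55 ⇒ λ = −ln(0.55)/645 = 0.000926879.
25th percentile: 1 − e^(−λt) = 0.25, t = −ln(0.75)/λ = 310.377 charge cycles.

310.4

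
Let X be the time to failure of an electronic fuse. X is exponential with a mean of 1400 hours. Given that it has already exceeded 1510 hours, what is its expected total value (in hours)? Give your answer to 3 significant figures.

The rate is λ = 1/1400 = 0.000714286 per hour.
By memorylessness, E[X | X > 1510] = 1510 + 1/λ = 1510 + 1400 = 2910 hours.

2910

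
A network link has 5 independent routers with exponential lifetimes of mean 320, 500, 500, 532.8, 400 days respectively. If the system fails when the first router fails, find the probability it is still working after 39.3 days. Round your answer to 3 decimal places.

0.636

The first failure time is exponential with rate Σλ_i = 1/320 + 1/500 + 1/500 + 1/532.8 + 1/400 = 0.0115019 per day.
P(min > 39.3) = e^(−0.0115019·39.3) = e^(−0.45202) ≈ 0.636.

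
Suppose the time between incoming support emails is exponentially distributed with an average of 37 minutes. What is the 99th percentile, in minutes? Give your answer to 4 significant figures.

The rate is λ = 1/37 = 0.027027 per minute.
Set 1 − e^(−λt) = 0.99, so t = −ln(0.01)/λ = 4.6052/0.027027 ≈ 170.391 minutes.

170.4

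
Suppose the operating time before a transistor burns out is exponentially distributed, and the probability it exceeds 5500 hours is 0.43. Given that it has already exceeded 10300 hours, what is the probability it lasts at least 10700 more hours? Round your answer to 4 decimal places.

0.1936

From e^(−λ·5500) = 0.43, λ = −ln(0.43)/5500 = 0.000153449.
Memoryless: P(X > 10300+10700 | X > 10300) = P(X > 10700) = e^(−0.000153449·10700) ≈ 0.1936.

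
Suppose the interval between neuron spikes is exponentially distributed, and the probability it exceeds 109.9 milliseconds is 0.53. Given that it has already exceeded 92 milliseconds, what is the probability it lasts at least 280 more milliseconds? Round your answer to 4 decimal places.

From e^(−λ·109.9) = 0.53, λ = −ln(0.53)/109.9 = 0.00577687.
Memoryless: P(X > 92+280 | X > 92) = P(X > 280) = e^(−0.00577687·280) ≈ 0.1984.

0.1984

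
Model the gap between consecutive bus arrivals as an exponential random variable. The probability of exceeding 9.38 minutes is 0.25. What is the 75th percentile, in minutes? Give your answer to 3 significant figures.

e^(−λ·9.38) = 0.25 ⇒ λ = −ln(0.25)/9.38 = 0.147793.
75th percentile: 1 − e^(−λt) = 0.75, t = −ln(0.25)/λ = 9.38 minutes.

9.38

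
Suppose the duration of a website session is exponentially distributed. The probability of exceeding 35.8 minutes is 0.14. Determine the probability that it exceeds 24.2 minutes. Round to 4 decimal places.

e^(−λ·35.8) = 0.14 ⇒ λ = −ln(0.14)/35.8 = 0.0549194.
P(X > 24.2) = e^(−0.0549194·24.2) = e^(−1.329) ≈ 0.2647.

0.2647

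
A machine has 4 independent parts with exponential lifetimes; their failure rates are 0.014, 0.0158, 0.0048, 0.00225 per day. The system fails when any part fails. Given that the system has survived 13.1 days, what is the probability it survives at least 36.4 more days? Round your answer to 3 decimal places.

Time to first failure ~ Exp(Σλ) with Σλ = 0.03685.
By memorylessness, P(T > 13.1+36.4 | T > 13.1) = P(T > 36.4) = e^(−0.03685·36.4) ≈ 0.261.

0.261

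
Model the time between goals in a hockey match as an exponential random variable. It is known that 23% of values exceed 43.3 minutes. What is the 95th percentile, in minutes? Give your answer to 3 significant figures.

e^(−λ·43.3) = 0.23 ⇒ λ = −ln(0.23)/43.3 = 0.0339417.
95th percentile: 1 − e^(−λt) = 0.95, t = −ln(0.05)/λ = 88.2611 minutes.

88.3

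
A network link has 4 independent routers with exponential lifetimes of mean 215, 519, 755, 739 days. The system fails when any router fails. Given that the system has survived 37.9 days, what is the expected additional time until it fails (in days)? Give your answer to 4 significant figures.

108.0

First-failure rate Σλ = 1/215 + 1/519 + 1/755 + 1/739 = 0.00925563.
By memorylessness the expected residual is 1/Σλ = 108.042 days, regardless of the 37.9 already elapsed.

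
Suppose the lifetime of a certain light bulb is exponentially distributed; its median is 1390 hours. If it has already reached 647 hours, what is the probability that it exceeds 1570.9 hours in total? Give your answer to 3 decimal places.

For an exponential, median = ln(2)/λ, so λ = ln 2 / 1390 = 0.000498667 per hour.
The exponential is memoryless, so the remaining time is again Exp(λ): the condition X > 647 is irrelevant.
P(X > 923.9) = e^(−0.46072) ≈ 0.631.

0.631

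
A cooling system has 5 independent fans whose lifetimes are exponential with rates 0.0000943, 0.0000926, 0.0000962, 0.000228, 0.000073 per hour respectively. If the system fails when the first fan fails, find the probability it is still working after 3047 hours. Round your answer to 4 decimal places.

0.1687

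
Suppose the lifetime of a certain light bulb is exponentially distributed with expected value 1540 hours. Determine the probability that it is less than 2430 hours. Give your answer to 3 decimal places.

0.794

The rate is λ = 1/1540 = 0.000649351 per hour.
P(X ≤ 2430) = 1 − e^(−λ·2430) = 1 − e^(−1.5779) ≈ 0.794.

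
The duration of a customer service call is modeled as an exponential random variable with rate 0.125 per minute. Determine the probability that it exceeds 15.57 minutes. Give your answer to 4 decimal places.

0.1428

P(X > 15.57) = e^(−λ·15.57) = e^(−1.9463) ≈ 0.1428.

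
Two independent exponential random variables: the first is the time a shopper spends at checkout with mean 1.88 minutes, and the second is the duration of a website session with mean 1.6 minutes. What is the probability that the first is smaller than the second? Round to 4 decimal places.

λ_1 = 1/1.88 = 0.531915, λ_2 = 1/1.6 = 0.625.
For independent exponentials, P(the first < the second) = λ_1/(λ_1+λ_2) = 0.531915/1.15691 ≈ 0.4598.

0.4598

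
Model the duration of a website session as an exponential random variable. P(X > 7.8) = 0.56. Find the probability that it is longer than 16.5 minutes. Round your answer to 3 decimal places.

e^(−λ·7.8) = 0.56 ⇒ λ = −ln(0.56)/7.8 = 0.0743357.
P(X > 16.5) = e^(−0.0743357·16.5) = e^(−1.2265) ≈ 0.293.

0.293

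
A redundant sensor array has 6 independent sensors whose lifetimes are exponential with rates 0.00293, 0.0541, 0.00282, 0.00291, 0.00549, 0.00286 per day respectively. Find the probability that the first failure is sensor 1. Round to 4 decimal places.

The time to first failure is exponential with rate Σλ = 0.00293 + 0.0541 + 0.00282 + 0.00291 + 0.00549 + 0.00286 = 0.07111.
P(sensor 1 first) = λ_1/Σλ = 0.00293/0.07111 ≈ 0.0412.

0.0412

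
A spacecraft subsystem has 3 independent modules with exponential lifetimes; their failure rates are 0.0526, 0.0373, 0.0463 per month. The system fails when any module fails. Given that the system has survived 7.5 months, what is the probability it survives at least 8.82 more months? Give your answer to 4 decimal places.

Time to first failure ~ Exp(Σλ) with Σλ = 0.1362.
By memorylessness, P(T > 7.5+8.82 | T > 7.5) = P(T > 8.82) = e^(−0.1362·8.82) ≈ 0.3008.

0.3008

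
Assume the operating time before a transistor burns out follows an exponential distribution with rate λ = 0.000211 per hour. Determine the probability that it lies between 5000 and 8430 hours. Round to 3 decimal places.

P(5000 < X < 8430) = e^(−λ·5000) − e^(−λ·8430) = 0.34819 − 0.16885 ≈ 0.179.

0.179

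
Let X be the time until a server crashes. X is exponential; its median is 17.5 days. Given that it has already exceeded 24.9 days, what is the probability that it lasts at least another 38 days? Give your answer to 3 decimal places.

For an exponential, median = ln(2)/λ, so λ = ln 2 / 17.5 = 0.0396084 per day.
The exponential is memoryless, so the remaining time is again Exp(λ): the condition X > 24.9 is irrelevant.
P(X > 38) = e^(−1.5051) ≈ 0.222.

0.222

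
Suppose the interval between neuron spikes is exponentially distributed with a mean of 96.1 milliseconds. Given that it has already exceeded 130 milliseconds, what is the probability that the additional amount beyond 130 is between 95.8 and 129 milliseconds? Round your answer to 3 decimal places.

The rate is λ = 1/96.1 = 0.0104058 per millisecond.
Memoryless: the residual past 130 is again Exp(λ).
P(95.8 < residual < 129) = e^(−λ·95.8) − e^(−λ·129) = 0.36903 − 0.26123 ≈ 0.108.

0.108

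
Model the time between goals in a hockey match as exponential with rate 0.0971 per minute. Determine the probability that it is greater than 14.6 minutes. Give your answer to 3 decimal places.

0.242

P(X > 14.6) = e^(−λ·14.6) = e^(−1.4177) ≈ 0.242.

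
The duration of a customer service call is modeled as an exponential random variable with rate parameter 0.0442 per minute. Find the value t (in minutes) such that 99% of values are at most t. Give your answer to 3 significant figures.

104

Set 1 − e^(−λt) = 0.99, so t = −ln(0.01)/λ = 4.6052/0.0442 ≈ 104.189 minutes.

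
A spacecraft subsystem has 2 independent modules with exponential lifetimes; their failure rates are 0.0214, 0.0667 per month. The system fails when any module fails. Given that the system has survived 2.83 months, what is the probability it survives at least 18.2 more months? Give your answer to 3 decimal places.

0.201

Time to first failure ~ Exp(Σλ) with Σλ = 0.0881.
By memorylessness, P(T > 2.83+18.2 | T > 2.83) = P(T > 18.2) = e^(−0.0881·18.2) ≈ 0.201.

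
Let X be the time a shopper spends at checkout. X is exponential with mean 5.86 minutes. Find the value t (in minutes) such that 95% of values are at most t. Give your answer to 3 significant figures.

17.6

The rate is λ = 1/5.86 = 0.170648 per minute.
Set 1 − e^(−λt) = 0.95, so t = −ln(0.05)/λ = 2.9957/0.170648 ≈ 17.555 minutes.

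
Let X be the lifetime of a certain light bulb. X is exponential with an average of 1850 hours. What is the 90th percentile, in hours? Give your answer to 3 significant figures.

The rate is λ = 1/1850 = 0.000540541 per hour.
Set 1 − e^(−λt) = 0.9, so t = −ln(0.1)/λ = 2.3026/0.000540541 ≈ 4259.78 hours.

4260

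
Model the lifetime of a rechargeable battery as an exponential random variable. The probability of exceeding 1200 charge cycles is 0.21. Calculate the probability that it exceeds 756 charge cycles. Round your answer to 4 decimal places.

e^(−λ·1200) = 0.21 ⇒ λ = −ln(0.21)/1200 = 0.00130054.
P(X > 756) = e^(−0.00130054·756) = e^(−0.98321) ≈ 0.3741.

0.3741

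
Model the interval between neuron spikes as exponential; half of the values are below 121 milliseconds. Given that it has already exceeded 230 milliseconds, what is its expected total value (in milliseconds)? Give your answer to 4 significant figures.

For an exponential, median = ln(2)/λ, so λ = ln 2 / 121 = 0.00572849 per millisecond.
By memorylessness, E[X | X > 230] = 230 + 1/λ = 230 + 174.566 = 404.566 milliseconds.

404.6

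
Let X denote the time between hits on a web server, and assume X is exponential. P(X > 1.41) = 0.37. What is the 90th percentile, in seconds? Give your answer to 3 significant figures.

3.27

e^(−λ·1.41) = 0.37 ⇒ λ = −ln(0.37)/1.41 = 0.705143.
90th percentile: 1 − e^(−λt) = 0.9, t = −ln(0.1)/λ = 3.26541 seconds.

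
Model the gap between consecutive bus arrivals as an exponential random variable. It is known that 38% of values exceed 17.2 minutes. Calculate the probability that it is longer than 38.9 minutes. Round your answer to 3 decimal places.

e^(−λ·17.2) = 0.38 ⇒ λ = −ln(0.38)/17.2 = 0.0562549.
P(X > 38.9) = e^(−0.0562549·38.9) = e^(−2.1883) ≈ 0.112.

0.112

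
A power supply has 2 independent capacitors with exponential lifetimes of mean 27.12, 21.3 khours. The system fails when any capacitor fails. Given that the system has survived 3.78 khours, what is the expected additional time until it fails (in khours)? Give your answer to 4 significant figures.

11.93

First-failure rate Σλ = 1/27.12 + 1/21.3 = 0.0838215.
By memorylessness the expected residual is 1/Σλ = 11.9301 khours, regardless of the 3.78 already elapsed.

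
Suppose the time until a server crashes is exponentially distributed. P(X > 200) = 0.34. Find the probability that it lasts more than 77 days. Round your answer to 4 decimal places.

e^(−λ·200) = 0.34 ⇒ λ = −ln(0.34)/200 = 0.00539405.
P(X > 77) = e^(−0.00539405·77) = e^(−0.41534) ≈ 0.6601.

0.6601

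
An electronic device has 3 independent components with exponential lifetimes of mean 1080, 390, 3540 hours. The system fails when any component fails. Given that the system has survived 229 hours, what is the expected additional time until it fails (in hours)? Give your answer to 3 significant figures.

First-failure rate Σλ = 1/1080 + 1/390 + 1/3540 = 0.00377251.
By memorylessness the expected residual is 1/Σλ = 265.075 hours, regardless of the 229 already elapsed.

265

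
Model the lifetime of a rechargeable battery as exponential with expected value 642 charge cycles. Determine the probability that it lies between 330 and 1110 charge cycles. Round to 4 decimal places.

0.4206

The rate is λ = 1/642 = 0.00155763 per charge cycle.
P(330 < X < 1110) = e^(−λ·330) − e^(−λ·1110) = 0.59809 − 0.17747 ≈ 0.4206.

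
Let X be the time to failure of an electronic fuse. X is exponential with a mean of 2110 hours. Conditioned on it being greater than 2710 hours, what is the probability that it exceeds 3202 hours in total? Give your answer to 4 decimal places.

0.7920

The rate is λ = 1/2110 = 0.000473934 per hour.
P(X > s+t | X > s) = e^(−λ(s+t))/e^(−λs) = e^(−λt), independent of s = 2710.
P(X > 492) = e^(−0.23318) ≈ 0.7920.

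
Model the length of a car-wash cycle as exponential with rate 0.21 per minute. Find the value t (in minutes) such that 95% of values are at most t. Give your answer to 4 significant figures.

Set 1 − e^(−λt) = 0.95, so t = −ln(0.05)/λ = 2.9957/0.21 ≈ 14.2654 minutes.

14.27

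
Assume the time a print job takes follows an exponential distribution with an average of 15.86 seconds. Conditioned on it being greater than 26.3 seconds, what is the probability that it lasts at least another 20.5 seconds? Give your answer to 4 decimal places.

0.2746

The rate is λ = 1/15.86 = 0.0630517 per second.
The exponential is memoryless, so the remaining time is again Exp(λ): the condition X > 26.3 is irrelevant.
P(X > 20.5) = e^(−1.2926) ≈ 0.2746.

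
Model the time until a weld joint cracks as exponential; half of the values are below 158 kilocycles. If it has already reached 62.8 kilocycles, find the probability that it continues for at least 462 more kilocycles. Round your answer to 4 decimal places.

0.1318

For an exponential, median = ln(2)/λ, so λ = ln 2 / 158 = 0.00438701 per kilocycle.
P(X > s+t | X > s) = e^(−λ(s+t))/e^(−λs) = e^(−λt), independent of s = 62.8.
P(X > 462) = e^(−2.0268) ≈ 0.1318.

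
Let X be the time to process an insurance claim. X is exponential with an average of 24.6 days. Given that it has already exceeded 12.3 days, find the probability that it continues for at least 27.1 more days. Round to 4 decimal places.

The rate is λ = 1/24.6 = 0.0406504 per day.
The exponential is memoryless, so the remaining time is again Exp(λ): the condition X > 12.3 is irrelevant.
P(X > 27.1) = e^(−1.1016) ≈ 0.3323.

0.3323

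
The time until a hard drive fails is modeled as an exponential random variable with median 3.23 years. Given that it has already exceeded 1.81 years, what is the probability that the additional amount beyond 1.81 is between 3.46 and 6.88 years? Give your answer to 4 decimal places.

For an exponential, median = ln(2)/λ, so λ = ln 2 / 3.23 = 0.214597 per year.
Memoryless: the residual past 1.81 is again Exp(λ).
P(3.46 < residual < 6.88) = e^(−λ·3.46) − e^(−λ·6.88) = 0.47592 − 0.22845 ≈ 0.2475.

0.2475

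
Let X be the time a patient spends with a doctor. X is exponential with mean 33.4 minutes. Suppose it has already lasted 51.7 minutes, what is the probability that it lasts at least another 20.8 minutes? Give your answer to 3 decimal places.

0.536

The rate is λ = 1/33.4 = 0.0299401 per minute.
The exponential is memoryless, so the remaining time is again Exp(λ): the condition X > 51.7 is irrelevant.
P(X > 20.8) = e^(−0.62275) ≈ 0.536.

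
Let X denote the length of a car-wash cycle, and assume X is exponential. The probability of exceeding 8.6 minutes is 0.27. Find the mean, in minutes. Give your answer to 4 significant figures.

6.568

e^(−λ·8.6) = 0.27 ⇒ λ = −ln(0.27)/8.6 = 0.152248.
Mean = 1/λ = 6.56823 minutes.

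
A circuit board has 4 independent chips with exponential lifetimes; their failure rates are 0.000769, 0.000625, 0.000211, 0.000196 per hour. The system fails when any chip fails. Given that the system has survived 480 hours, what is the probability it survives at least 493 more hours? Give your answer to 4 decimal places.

Time to first failure ~ Exp(Σλ) with Σλ = 0.001801.
By memorylessness, P(T > 480+493 | T > 480) = P(T > 493) = e^(−0.001801·493) ≈ 0.4115.

0.4115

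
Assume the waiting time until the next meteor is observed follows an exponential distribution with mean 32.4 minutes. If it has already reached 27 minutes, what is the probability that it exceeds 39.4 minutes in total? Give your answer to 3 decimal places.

0.682

The rate is λ = 1/32.4 = 0.0308642 per minute.
The exponential is memoryless, so the remaining time is again Exp(λ): the condition X > 27 is irrelevant.
P(X > 12.4) = e^(−0.38272) ≈ 0.682.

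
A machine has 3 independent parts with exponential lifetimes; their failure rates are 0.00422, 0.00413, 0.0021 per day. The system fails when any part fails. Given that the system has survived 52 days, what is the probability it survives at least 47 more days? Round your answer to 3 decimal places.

Time to first failure ~ Exp(Σλ) with Σλ = 0.01045.
By memorylessness, P(T > 52+47 | T > 52) = P(T > 47) = e^(−0.01045·47) ≈ 0.612.

0.612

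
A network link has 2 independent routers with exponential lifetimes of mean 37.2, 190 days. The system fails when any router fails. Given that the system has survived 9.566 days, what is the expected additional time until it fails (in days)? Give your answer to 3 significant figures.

First-failure rate Σλ = 1/37.2 + 1/190 = 0.0321449.
By memorylessness the expected residual is 1/Σλ = 31.1092 days, regardless of the 9.566 already elapsed.

31.1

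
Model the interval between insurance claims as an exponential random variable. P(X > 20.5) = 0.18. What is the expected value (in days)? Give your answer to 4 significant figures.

11.95

e^(−λ·20.5) = 0.18 ⇒ λ = −ln(0.18)/20.5 = 0.0836487.
Mean = 1/λ = 11.9548 days.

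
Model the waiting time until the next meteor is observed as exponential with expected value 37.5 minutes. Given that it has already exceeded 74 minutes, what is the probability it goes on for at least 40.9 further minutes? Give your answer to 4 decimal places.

0.3360

The rate is λ = 1/37.5 = 0.0266667 per minute.
By the memoryless property, P(X > 74+40.9 | X > 74) = P(X > 40.9).
P(X > 40.9) = e^(−1.0907) ≈ 0.3360.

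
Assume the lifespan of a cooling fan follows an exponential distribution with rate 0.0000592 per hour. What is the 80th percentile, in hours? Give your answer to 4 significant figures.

27190

Set 1 − e^(−λt) = 0.8, so t = −ln(0.2)/λ = 1.6094/0.0000592 ≈ 27186.5 hours.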